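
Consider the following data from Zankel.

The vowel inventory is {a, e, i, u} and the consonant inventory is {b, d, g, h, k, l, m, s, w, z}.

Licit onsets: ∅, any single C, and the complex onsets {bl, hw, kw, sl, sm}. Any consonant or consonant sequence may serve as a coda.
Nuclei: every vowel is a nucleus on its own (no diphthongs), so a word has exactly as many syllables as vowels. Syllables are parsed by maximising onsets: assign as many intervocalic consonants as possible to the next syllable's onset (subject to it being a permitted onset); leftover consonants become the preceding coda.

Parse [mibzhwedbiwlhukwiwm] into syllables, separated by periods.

mibz.hwed.biwl.hu.kwiwm

The vowels are i, e, i, u, i — 5 nuclei, so 5 syllables.
σ1/σ2 boundary: cluster /bzhw/ — the longest permitted-onset suffix is /hw/; onset = /hw/, preceding coda = /bz/.
σ2/σ3 boundary: cluster /db/ — the longest permitted-onset suffix is /b/; onset = /b/, preceding coda = /d/.
σ3/σ4 boundary: cluster /wlh/ — the longest permitted-onset suffix is /h/; onset = /h/, preceding coda = /wl/.
σ4/σ5 boundary: cluster /kw/ — /kw/ is itself a permitted onset, so the whole cluster goes right; preceding coda = ∅.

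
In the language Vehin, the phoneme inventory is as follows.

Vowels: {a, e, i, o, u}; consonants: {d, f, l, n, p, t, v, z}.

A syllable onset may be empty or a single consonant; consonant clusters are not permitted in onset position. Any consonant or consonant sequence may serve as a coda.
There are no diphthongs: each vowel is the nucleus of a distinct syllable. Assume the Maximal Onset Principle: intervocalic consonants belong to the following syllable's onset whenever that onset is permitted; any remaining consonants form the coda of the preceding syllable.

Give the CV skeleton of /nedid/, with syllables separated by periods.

Nuclei (vowels): e, i → 2 syllables.
Between /e/ (V1) and /i/ (V2): just /d/ — single C goes to the following onset.
Result: ne.did.
Mapping each syllable to C/V: /ne/ → CV, /did/ → CVC.

CV.CVC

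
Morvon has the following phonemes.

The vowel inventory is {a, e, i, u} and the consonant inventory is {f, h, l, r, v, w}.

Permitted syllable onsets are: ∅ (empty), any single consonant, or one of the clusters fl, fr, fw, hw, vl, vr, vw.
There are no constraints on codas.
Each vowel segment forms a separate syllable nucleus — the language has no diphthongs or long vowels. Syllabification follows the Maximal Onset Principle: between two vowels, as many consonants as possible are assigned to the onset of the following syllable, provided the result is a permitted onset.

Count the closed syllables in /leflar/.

Vowels present: e, a; each is a nucleus, giving 2 syllables.
/e…a/ gap (V1→V2): cluster /fl/ — /fl/ is itself a permitted onset, so the whole cluster goes right; preceding coda = ∅.
So the parse is le.flar.
Classifying each syllable: /le/ (open), /flar/ (closed).
Closed syllables: 1.

1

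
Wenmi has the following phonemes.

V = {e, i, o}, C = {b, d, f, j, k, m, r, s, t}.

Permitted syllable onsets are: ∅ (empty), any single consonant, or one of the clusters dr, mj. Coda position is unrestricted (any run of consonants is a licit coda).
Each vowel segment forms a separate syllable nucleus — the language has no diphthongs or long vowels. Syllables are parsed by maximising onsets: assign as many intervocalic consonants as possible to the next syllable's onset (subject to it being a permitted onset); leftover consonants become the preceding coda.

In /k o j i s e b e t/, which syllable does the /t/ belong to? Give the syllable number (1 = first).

Nuclei (vowels): o, i, e, e → 4 syllables.
Between /o/ (V1) and /i/ (V2): /j/ → onset of the next syllable (single consonants are always licit onsets).
Between /i/ (V2) and /e/ (V3): /s/ → onset of the next syllable (single consonants are always licit onsets).
Between /e/ (V3) and /e/ (V4): just /b/ — single C goes to the following onset.
Putting it together: ko.ji.se.bet.
The /t/ is in the coda of syllable 4 (/bet/).

4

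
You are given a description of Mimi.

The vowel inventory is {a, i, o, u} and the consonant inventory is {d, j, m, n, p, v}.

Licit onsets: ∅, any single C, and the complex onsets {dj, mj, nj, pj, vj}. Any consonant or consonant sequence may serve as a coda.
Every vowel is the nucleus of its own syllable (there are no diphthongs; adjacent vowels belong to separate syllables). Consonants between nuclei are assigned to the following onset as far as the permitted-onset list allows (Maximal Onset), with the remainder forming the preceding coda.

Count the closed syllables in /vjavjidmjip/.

Vowels present: a, i, i; each is a nucleus, giving 3 syllables.
Between /a/ (V1) and /i/ (V2): /vj/ is a licit onset in full, so it all attaches to the next syllable.
Between /i/ (V2) and /i/ (V3): cluster /dmj/ — the longest permitted-onset suffix is /mj/; onset = /mj/, preceding coda = /d/.
Putting it together: vja.vjid.mjip.
Classifying each syllable: /vja/ (open), /vjid/ (closed), /mjip/ (closed).
Closed syllables: 2.

2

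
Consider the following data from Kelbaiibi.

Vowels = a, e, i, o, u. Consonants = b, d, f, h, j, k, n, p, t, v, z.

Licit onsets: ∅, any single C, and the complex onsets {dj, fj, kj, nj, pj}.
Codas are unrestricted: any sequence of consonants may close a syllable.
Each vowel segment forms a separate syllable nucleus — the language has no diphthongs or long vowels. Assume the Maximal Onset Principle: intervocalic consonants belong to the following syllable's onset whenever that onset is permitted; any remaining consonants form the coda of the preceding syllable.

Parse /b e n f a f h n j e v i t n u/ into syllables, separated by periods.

Vowels present: e, a, e, i, u; each is a nucleus, giving 5 syllables.
V1 /e/ – V2 /a/: cluster /nf/ — the longest permitted-onset suffix is /f/; onset = /f/, preceding coda = /n/.
V2 /a/ – V3 /e/: /fhnj/ — longest licit onset from the right is /nj/, leaving /fh/ as coda.
V3 /e/ – V4 /i/: just /v/ — single C goes to the following onset.
V4 /i/ – V5 /u/: /tn/ splits as /t/ + /n/ (/n/ is the longest suffix that is a licit onset).

ben.fafh.nje.vit.nu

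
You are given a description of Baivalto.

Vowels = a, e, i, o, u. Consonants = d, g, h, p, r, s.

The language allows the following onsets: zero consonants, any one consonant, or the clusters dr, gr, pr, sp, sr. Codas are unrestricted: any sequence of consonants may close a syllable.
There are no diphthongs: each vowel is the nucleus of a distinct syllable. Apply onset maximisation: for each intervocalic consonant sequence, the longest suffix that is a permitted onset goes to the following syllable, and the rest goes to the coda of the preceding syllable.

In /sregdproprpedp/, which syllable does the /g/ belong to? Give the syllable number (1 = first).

1

The vowels are e, o, e — 3 nuclei, so 3 syllables.
V1 /e/ – V2 /o/: /gdpr/; trying suffixes from longest down, /pr/ is the first permitted one, so coda /gd/ | onset /pr/.
V2 /o/ – V3 /e/: /prp/ — longest licit onset from the right is /p/, leaving /pr/ as coda.
Result: sregd.propr.pedp.
The /g/ is in the coda of syllable 1 (/sregd/).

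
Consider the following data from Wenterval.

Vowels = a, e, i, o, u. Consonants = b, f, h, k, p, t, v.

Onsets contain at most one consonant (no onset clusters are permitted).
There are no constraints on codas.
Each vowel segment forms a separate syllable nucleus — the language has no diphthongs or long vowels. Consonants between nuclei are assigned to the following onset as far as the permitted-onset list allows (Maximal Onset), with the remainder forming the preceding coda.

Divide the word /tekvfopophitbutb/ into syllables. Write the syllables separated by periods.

Vowels present: e, o, o, i, u; each is a nucleus, giving 5 syllables.
Between /e/ (V1) and /o/ (V2): cluster /kvf/ — the longest permitted-onset suffix is /f/; onset = /f/, preceding coda = /kv/.
Between /o/ (V2) and /o/ (V3): just /p/ — single C goes to the following onset.
Between /o/ (V3) and /i/ (V4): /ph/; trying suffixes from longest down, /h/ is the first permitted one, so coda /p/ | onset /h/.
Between /i/ (V4) and /u/ (V5): /tb/; trying suffixes from longest down, /b/ is the first permitted one, so coda /t/ | onset /b/.

tekv.fo.pop.hit.butb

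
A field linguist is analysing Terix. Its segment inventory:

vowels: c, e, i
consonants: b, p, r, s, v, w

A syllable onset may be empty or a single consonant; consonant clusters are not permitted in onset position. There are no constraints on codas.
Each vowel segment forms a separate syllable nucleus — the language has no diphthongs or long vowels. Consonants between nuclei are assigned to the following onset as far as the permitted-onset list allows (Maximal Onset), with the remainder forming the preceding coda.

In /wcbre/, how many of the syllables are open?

1

Vowels present: c, e; each is a nucleus, giving 2 syllables.
/c…e/ gap (V1→V2): /br/ — longest licit onset from the right is /r/, leaving /b/ as coda.
So the parse is wcb.re.
Classifying each syllable: /wcb/ (closed), /re/ (open).
Open syllables: 1.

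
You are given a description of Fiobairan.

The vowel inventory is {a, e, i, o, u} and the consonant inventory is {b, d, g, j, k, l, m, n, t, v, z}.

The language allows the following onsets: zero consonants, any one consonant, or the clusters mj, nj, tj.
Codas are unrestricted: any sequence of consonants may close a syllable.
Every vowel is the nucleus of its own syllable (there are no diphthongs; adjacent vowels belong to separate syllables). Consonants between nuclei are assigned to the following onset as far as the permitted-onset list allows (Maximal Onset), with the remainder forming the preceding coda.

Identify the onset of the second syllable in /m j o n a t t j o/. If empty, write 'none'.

n

The vowels are o, a, o — 3 nuclei, so 3 syllables.
/o…a/ gap (V1→V2): /n/ → onset of the next syllable (single consonants are always licit onsets).
/a…o/ gap (V2→V3): /ttj/ splits as /t/ + /tj/ (/tj/ is the longest suffix that is a licit onset).
Syllabification: mjo.nat.tjo.
Syllable 2 is /nat/: onset /n/, nucleus /a/, coda /t/.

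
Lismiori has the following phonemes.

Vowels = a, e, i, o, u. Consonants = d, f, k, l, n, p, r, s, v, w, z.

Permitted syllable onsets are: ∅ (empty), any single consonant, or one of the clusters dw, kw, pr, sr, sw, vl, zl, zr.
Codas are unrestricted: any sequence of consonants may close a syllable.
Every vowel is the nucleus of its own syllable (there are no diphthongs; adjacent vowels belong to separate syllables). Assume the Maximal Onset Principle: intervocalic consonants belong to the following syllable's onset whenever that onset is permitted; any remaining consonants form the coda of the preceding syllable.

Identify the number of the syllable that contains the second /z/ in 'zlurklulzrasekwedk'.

Nuclei (vowels): u, u, a, e, e → 5 syllables.
/u…u/ gap (V1→V2): /rkl/ — longest licit onset from the right is /l/, leaving /rk/ as coda.
/u…a/ gap (V2→V3): cluster /lzr/ — the longest permitted-onset suffix is /zr/; onset = /zr/, preceding coda = /l/.
/a…e/ gap (V3→V4): just /s/ — single C goes to the following onset.
/e…e/ gap (V4→V5): /kw/ is a licit onset in full, so it all attaches to the next syllable.
Result: zlurk.lul.zra.se.kwedk.
The second /z/ is in the onset of syllable 3 (/zra/).

3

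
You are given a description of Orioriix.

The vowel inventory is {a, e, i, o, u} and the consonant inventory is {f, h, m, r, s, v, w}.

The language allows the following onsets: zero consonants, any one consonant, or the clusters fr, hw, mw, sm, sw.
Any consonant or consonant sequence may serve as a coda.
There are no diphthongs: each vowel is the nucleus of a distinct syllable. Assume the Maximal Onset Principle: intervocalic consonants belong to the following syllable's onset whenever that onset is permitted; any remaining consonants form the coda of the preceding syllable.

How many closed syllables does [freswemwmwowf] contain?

2

Vowels present: e, e, o; each is a nucleus, giving 3 syllables.
σ1/σ2 boundary: /sw/ — entire cluster is a permitted onset → onset /sw/, coda ∅.
σ2/σ3 boundary: /mwmw/ splits as /mw/ + /mw/ (/mw/ is the longest suffix that is a licit onset).
Result: fre.swemw.mwowf.
Classifying each syllable: /fre/ (open), /swemw/ (closed), /mwowf/ (closed).
Closed syllables: 2.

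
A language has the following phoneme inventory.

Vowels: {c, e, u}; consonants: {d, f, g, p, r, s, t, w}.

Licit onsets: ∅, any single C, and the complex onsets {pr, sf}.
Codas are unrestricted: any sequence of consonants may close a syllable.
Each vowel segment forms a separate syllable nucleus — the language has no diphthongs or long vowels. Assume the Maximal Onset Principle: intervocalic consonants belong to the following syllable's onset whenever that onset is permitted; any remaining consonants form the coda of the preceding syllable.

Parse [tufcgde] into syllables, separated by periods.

tu.fcg.de

Nuclei (vowels): u, c, e → 3 syllables.
/u…c/ gap (V1→V2): /f/ → onset of the next syllable (single consonants are always licit onsets).
/c…e/ gap (V2→V3): /gd/ splits as /g/ + /d/ (/d/ is the longest suffix that is a licit onset).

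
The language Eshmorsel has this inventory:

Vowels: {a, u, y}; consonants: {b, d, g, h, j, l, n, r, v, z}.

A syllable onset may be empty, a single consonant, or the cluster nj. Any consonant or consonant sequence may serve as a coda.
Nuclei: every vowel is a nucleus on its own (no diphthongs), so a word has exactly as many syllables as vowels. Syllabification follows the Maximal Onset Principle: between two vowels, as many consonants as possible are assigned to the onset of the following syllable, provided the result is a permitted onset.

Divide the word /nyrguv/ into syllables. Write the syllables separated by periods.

Nuclei (vowels): y, u → 2 syllables.
V1 /y/ – V2 /u/: /rg/ — longest licit onset from the right is /g/, leaving /r/ as coda.

nyr.guv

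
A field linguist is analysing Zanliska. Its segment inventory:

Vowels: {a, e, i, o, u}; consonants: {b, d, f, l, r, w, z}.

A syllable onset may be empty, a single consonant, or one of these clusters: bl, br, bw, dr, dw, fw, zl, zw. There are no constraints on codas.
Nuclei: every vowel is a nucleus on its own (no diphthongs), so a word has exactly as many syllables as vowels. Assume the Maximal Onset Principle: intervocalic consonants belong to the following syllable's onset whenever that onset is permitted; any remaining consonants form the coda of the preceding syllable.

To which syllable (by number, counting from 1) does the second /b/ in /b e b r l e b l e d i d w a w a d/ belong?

1

The vowels are e, e, e, i, a, a — 6 nuclei, so 6 syllables.
Between /e/ (V1) and /e/ (V2): /brl/ splits as /br/ + /l/ (/l/ is the longest suffix that is a licit onset).
Between /e/ (V2) and /e/ (V3): /bl/ is a licit onset in full, so it all attaches to the next syllable.
Between /e/ (V3) and /i/ (V4): /d/ is a single consonant, so it becomes the next onset.
Between /i/ (V4) and /a/ (V5): /dw/ — entire cluster is a permitted onset → onset /dw/, coda ∅.
Between /a/ (V5) and /a/ (V6): just /w/ — single C goes to the following onset.
So the parse is bebr.le.ble.di.dwa.wad.
The second /b/ is in the coda of syllable 1 (/bebr/).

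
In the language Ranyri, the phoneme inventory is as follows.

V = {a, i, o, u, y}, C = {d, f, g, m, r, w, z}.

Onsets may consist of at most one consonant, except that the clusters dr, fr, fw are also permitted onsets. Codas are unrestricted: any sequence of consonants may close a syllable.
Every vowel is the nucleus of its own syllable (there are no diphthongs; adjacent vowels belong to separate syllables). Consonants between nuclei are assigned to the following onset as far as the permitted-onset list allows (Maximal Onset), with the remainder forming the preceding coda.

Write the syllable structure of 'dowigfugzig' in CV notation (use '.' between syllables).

Nuclei (vowels): o, i, u, i → 4 syllables.
σ1/σ2 boundary: /w/ is a single consonant, so it becomes the next onset.
σ2/σ3 boundary: /gf/ — longest licit onset from the right is /f/, leaving /g/ as coda.
σ3/σ4 boundary: /gz/; trying suffixes from longest down, /z/ is the first permitted one, so coda /g/ | onset /z/.
Result: do.wig.fug.zig.
Mapping each syllable to C/V: /do/ → CV, /wig/ → CVC, /fug/ → CVC, /zig/ → CVC.

CV.CVC.CVC.CVC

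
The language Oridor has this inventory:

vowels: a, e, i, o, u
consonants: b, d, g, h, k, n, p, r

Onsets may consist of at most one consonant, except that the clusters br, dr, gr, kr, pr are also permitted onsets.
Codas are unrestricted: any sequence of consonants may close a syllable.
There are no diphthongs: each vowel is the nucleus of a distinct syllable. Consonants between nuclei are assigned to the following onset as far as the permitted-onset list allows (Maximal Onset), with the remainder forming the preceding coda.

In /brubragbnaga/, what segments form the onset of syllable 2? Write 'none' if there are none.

br

Vowels present: u, a, a, a; each is a nucleus, giving 4 syllables.
/u…a/ gap (V1→V2): /br/ is a licit onset in full, so it all attaches to the next syllable.
/a…a/ gap (V2→V3): cluster /gbn/ — the longest permitted-onset suffix is /n/; onset = /n/, preceding coda = /gb/.
/a…a/ gap (V3→V4): just /g/ — single C goes to the following onset.
Result: bru.bragb.na.ga.
Syllable 2 is /bragb/: onset /br/, nucleus /a/, coda /gb/.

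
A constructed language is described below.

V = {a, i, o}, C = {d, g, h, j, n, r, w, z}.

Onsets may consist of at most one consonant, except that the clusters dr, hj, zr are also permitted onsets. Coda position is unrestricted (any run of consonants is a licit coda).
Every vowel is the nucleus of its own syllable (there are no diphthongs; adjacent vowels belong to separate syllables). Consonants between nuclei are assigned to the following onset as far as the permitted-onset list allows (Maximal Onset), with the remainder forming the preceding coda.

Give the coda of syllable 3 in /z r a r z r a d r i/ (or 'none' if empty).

none

The vowels are a, a, i — 3 nuclei, so 3 syllables.
V1 /a/ – V2 /a/: cluster /rzr/ — the longest permitted-onset suffix is /zr/; onset = /zr/, preceding coda = /r/.
V2 /a/ – V3 /i/: /dr/ is a licit onset in full, so it all attaches to the next syllable.
So the parse is zrar.zra.dri.
Syllable 3 is /dri/: onset /dr/, nucleus /i/, coda ∅.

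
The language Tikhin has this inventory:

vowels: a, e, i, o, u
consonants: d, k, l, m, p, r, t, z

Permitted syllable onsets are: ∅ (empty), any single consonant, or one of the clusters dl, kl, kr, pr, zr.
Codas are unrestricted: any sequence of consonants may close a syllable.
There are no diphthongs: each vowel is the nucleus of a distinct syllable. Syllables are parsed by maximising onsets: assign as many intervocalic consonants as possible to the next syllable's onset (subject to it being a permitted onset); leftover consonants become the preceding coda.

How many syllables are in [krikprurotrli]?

4

The vowels are i, u, o, i — 4 nuclei, so 4 syllables.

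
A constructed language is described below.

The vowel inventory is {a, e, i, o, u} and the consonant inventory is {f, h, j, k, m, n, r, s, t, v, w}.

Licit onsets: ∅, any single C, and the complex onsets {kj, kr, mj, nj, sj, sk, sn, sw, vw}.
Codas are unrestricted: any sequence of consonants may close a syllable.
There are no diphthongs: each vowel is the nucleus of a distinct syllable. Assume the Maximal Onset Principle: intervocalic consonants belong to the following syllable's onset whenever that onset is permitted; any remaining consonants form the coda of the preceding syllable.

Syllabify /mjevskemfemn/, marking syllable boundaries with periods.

Nuclei (vowels): e, e, e → 3 syllables.
σ1/σ2 boundary: /vsk/ splits as /v/ + /sk/ (/sk/ is the longest suffix that is a licit onset).
σ2/σ3 boundary: /mf/ splits as /m/ + /f/ (/f/ is the longest suffix that is a licit onset).

mjev.skem.femn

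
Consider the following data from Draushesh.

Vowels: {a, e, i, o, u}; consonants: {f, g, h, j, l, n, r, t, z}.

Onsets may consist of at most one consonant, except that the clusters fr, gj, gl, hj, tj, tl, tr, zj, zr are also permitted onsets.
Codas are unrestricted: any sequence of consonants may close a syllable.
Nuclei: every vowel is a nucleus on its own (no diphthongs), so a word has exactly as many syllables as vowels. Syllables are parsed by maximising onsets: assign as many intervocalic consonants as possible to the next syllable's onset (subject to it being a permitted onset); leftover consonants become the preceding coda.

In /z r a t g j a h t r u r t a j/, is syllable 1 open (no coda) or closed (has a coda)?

The vowels are a, a, u, a — 4 nuclei, so 4 syllables.
V1 /a/ – V2 /a/: /tgj/ splits as /t/ + /gj/ (/gj/ is the longest suffix that is a licit onset).
V2 /a/ – V3 /u/: /htr/ — longest licit onset from the right is /tr/, leaving /h/ as coda.
V3 /u/ – V4 /a/: /rt/ splits as /r/ + /t/ (/t/ is the longest suffix that is a licit onset).
So the parse is zrat.gjah.trur.taj.
Syllable 1 is /zrat/ with coda /t/, so it is closed.

closed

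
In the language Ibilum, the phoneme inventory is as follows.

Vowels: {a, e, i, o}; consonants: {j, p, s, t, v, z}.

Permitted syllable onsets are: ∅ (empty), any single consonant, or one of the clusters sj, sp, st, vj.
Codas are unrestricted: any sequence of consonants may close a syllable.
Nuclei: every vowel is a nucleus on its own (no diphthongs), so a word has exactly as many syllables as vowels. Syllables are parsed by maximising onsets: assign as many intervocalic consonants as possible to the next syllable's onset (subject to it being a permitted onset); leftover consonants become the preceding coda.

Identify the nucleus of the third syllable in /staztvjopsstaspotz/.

Nuclei (vowels): a, o, a, o → 4 syllables.
The third nucleus (vowel 3 from the left) is /a/.

a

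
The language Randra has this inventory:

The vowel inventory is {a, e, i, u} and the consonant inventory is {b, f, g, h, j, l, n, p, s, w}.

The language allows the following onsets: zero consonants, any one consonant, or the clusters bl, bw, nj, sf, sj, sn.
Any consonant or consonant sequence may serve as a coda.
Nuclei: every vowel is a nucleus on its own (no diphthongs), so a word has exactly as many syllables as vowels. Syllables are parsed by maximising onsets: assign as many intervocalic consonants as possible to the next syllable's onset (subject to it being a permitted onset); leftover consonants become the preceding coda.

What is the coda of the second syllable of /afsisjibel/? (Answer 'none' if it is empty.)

Nuclei (vowels): a, i, i, e → 4 syllables.
V1 /a/ – V2 /i/: cluster /fs/ — the longest permitted-onset suffix is /s/; onset = /s/, preceding coda = /f/.
V2 /i/ – V3 /i/: /sj/ is a licit onset in full, so it all attaches to the next syllable.
V3 /i/ – V4 /e/: /b/ → onset of the next syllable (single consonants are always licit onsets).
Result: af.si.sji.bel.
Syllable 2 is /si/: onset /s/, nucleus /i/, coda ∅.

none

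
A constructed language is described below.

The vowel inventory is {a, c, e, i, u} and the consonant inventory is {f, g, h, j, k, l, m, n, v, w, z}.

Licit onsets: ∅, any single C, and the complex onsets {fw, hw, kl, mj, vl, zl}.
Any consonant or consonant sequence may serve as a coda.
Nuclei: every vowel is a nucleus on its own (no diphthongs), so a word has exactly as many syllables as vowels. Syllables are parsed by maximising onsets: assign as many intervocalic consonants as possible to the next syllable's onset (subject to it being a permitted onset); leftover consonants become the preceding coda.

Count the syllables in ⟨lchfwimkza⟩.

3

Vowels present: c, i, a; each is a nucleus, giving 3 syllables.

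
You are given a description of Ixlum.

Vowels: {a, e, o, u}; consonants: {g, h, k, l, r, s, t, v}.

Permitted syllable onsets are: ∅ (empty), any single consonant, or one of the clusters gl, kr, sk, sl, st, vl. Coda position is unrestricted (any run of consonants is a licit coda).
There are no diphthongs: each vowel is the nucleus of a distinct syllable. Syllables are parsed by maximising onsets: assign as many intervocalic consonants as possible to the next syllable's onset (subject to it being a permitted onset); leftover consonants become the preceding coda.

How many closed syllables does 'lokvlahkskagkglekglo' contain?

4

Vowels present: o, a, a, e, o; each is a nucleus, giving 5 syllables.
Between /o/ (V1) and /a/ (V2): /kvl/ splits as /k/ + /vl/ (/vl/ is the longest suffix that is a licit onset).
Between /a/ (V2) and /a/ (V3): /hksk/ splits as /hk/ + /sk/ (/sk/ is the longest suffix that is a licit onset).
Between /a/ (V3) and /e/ (V4): /gkgl/; trying suffixes from longest down, /gl/ is the first permitted one, so coda /gk/ | onset /gl/.
Between /e/ (V4) and /o/ (V5): /kgl/; trying suffixes from longest down, /gl/ is the first permitted one, so coda /k/ | onset /gl/.
Syllabification: lok.vlahk.skagk.glek.glo.
Classifying each syllable: /lok/ (closed), /vlahk/ (closed), /skagk/ (closed), /glek/ (closed), /glo/ (open).
Closed syllables: 4.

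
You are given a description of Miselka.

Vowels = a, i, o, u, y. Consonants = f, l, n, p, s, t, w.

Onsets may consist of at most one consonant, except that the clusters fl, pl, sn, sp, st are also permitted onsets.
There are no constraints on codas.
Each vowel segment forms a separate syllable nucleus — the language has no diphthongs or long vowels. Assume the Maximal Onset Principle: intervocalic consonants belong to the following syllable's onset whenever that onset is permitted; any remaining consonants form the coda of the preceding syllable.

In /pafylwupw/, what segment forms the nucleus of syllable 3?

The vowels are a, y, u — 3 nuclei, so 3 syllables.
The third nucleus (vowel 3 from the left) is /u/.

u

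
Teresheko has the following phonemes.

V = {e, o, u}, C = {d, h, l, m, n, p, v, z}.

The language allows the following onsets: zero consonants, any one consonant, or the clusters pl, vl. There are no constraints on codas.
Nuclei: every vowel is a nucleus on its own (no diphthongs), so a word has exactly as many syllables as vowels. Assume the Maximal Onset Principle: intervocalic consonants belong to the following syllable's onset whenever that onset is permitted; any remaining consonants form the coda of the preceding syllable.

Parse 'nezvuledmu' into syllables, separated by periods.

nez.vu.led.mu

Nuclei (vowels): e, u, e, u → 4 syllables.
σ1/σ2 boundary: /zv/; trying suffixes from longest down, /v/ is the first permitted one, so coda /z/ | onset /v/.
σ2/σ3 boundary: just /l/ — single C goes to the following onset.
σ3/σ4 boundary: /dm/; trying suffixes from longest down, /m/ is the first permitted one, so coda /d/ | onset /m/.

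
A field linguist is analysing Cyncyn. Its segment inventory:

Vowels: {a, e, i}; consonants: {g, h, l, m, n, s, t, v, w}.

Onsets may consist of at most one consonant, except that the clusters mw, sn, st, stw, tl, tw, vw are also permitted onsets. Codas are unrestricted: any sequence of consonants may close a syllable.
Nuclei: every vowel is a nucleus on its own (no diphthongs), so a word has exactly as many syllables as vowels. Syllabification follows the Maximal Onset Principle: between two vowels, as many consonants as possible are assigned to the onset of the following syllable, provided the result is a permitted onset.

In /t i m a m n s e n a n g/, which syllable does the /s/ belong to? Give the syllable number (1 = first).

3

The vowels are i, a, e, a — 4 nuclei, so 4 syllables.
V1 /i/ – V2 /a/: just /m/ — single C goes to the following onset.
V2 /a/ – V3 /e/: /mns/ splits as /mn/ + /s/ (/s/ is the longest suffix that is a licit onset).
V3 /e/ – V4 /a/: /n/ is a single consonant, so it becomes the next onset.
Putting it together: ti.mamn.se.nang.
The /s/ is in the onset of syllable 3 (/se/).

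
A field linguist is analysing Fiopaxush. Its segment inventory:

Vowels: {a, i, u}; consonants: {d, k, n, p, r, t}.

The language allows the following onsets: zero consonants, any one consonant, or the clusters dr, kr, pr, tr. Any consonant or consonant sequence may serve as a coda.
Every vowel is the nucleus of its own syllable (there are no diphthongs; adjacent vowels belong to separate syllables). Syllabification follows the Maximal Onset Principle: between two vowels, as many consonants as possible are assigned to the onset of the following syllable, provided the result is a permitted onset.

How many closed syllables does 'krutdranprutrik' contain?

3

The vowels are u, a, u, i — 4 nuclei, so 4 syllables.
σ1/σ2 boundary: /tdr/ — longest licit onset from the right is /dr/, leaving /t/ as coda.
σ2/σ3 boundary: cluster /npr/ — the longest permitted-onset suffix is /pr/; onset = /pr/, preceding coda = /n/.
σ3/σ4 boundary: /tr/ is a licit onset in full, so it all attaches to the next syllable.
Putting it together: krut.dran.pru.trik.
Classifying each syllable: /krut/ (closed), /dran/ (closed), /pru/ (open), /trik/ (closed).
Closed syllables: 3.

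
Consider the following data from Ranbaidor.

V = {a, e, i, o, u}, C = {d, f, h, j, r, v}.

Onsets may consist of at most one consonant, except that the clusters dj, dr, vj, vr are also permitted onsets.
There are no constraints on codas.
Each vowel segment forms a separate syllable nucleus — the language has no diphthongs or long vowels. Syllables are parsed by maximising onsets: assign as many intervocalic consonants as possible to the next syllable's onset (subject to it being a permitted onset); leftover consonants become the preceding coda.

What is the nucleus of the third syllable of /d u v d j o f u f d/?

Nuclei (vowels): u, o, u → 3 syllables.
The third nucleus (vowel 3 from the left) is /u/.

u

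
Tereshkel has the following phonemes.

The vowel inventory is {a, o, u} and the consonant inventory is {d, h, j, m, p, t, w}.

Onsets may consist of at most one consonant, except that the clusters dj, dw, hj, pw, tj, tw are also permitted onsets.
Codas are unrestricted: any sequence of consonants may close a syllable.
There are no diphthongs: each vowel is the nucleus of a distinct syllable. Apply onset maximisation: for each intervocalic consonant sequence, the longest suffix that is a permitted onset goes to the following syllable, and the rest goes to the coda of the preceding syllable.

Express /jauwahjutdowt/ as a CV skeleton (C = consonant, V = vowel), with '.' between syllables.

CV.V.CV.CCVC.CVCC

Nuclei (vowels): a, u, a, u, o → 5 syllables.
/a…u/ gap (V1→V2): nothing intervenes; syllable break is V.V.
/u…a/ gap (V2→V3): /w/ is a single consonant, so it becomes the next onset.
/a…u/ gap (V3→V4): /hj/ is a licit onset in full, so it all attaches to the next syllable.
/u…o/ gap (V4→V5): /td/ — longest licit onset from the right is /d/, leaving /t/ as coda.
Syllabification: ja.u.wa.hjut.dowt.
Mapping each syllable to C/V: /ja/ → CV, /u/ → V, /wa/ → CV, /hjut/ → CCVC, /dowt/ → CVCC.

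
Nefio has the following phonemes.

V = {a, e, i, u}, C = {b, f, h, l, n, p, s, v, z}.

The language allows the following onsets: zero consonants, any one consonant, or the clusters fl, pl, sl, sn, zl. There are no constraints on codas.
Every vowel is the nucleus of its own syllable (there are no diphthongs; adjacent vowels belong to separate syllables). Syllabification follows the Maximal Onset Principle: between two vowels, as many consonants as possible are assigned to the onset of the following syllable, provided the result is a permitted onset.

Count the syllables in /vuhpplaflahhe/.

The vowels are u, a, a, e — 4 nuclei, so 4 syllables.

4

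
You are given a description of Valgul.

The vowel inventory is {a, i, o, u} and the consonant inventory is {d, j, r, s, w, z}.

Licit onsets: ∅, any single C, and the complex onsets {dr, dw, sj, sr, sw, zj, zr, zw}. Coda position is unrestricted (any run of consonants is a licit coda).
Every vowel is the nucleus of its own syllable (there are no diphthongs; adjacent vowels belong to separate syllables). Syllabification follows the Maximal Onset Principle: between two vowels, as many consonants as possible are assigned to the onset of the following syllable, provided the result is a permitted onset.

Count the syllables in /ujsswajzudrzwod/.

The vowels are u, a, u, o — 4 nuclei, so 4 syllables.

4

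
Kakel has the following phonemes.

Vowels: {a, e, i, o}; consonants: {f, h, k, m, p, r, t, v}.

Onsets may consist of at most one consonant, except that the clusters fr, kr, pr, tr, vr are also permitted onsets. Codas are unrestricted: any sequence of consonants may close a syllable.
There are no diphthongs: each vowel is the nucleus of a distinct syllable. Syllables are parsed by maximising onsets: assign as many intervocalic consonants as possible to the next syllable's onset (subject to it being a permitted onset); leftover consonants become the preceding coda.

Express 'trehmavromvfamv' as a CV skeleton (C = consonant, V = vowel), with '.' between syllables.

Vowels present: e, a, o, a; each is a nucleus, giving 4 syllables.
/e…a/ gap (V1→V2): /hm/ splits as /h/ + /m/ (/m/ is the longest suffix that is a licit onset).
/a…o/ gap (V2→V3): cluster /vr/ — /vr/ is itself a permitted onset, so the whole cluster goes right; preceding coda = ∅.
/o…a/ gap (V3→V4): cluster /mvf/ — the longest permitted-onset suffix is /f/; onset = /f/, preceding coda = /mv/.
Syllabification: treh.ma.vromv.famv.
Mapping each syllable to C/V: /treh/ → CCVC, /ma/ → CV, /vromv/ → CCVCC, /famv/ → CVCC.

CCVC.CV.CCVCC.CVCC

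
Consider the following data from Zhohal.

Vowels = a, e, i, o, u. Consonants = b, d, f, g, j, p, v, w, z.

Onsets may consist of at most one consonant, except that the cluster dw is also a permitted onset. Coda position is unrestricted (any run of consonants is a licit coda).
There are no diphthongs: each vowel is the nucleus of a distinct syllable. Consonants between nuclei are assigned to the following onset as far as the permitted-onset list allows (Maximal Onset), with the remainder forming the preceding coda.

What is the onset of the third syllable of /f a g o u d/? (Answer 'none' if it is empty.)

Vowels present: a, o, u; each is a nucleus, giving 3 syllables.
V1 /a/ – V2 /o/: /g/ → onset of the next syllable (single consonants are always licit onsets).
V2 /o/ – V3 /u/: no consonants, so the boundary falls immediately after /o/.
So the parse is fa.go.ud.
Syllable 3 is /ud/: onset ∅, nucleus /u/, coda /d/.

none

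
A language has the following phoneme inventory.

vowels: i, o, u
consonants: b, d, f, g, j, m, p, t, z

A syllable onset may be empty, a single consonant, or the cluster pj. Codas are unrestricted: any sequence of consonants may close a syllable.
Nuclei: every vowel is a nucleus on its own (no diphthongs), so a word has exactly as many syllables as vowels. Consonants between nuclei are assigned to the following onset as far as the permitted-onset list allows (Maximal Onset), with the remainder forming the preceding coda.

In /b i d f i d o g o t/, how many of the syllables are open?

2

Nuclei (vowels): i, i, o, o → 4 syllables.
/i…i/ gap (V1→V2): /df/ splits as /d/ + /f/ (/f/ is the longest suffix that is a licit onset).
/i…o/ gap (V2→V3): just /d/ — single C goes to the following onset.
/o…o/ gap (V3→V4): /g/ is a single consonant, so it becomes the next onset.
Result: bid.fi.do.got.
Classifying each syllable: /bid/ (closed), /fi/ (open), /do/ (open), /got/ (closed).
Open syllables: 2.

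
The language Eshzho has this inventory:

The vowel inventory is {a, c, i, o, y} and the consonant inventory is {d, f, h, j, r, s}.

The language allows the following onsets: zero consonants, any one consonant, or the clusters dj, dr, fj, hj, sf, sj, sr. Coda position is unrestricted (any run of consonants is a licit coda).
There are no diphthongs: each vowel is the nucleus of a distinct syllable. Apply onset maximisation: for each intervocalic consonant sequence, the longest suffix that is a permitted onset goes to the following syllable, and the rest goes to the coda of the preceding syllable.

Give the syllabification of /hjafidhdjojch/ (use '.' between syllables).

The vowels are a, i, o, c — 4 nuclei, so 4 syllables.
σ1/σ2 boundary: just /f/ — single C goes to the following onset.
σ2/σ3 boundary: /dhdj/ — longest licit onset from the right is /dj/, leaving /dh/ as coda.
σ3/σ4 boundary: /j/ is a single consonant, so it becomes the next onset.

hja.fidh.djo.jch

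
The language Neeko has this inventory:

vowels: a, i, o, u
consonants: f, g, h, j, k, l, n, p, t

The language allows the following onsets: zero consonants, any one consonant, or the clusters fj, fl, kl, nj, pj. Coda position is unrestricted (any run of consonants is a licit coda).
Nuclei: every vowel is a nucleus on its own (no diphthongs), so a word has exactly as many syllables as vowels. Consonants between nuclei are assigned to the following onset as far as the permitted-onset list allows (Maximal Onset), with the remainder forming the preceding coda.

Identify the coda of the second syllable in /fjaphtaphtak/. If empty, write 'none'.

Vowels present: a, a, a; each is a nucleus, giving 3 syllables.
σ1/σ2 boundary: cluster /pht/ — the longest permitted-onset suffix is /t/; onset = /t/, preceding coda = /ph/.
σ2/σ3 boundary: /pht/; trying suffixes from longest down, /t/ is the first permitted one, so coda /ph/ | onset /t/.
Result: fjaph.taph.tak.
Syllable 2 is /taph/: onset /t/, nucleus /a/, coda /ph/.

ph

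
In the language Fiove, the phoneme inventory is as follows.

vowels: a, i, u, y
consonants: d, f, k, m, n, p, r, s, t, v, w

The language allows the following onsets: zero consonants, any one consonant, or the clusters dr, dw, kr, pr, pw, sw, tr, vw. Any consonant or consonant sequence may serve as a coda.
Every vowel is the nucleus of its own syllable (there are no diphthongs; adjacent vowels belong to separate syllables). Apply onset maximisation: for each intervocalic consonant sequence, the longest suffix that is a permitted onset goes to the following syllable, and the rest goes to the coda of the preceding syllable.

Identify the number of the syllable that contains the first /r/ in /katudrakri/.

The vowels are a, u, a, i — 4 nuclei, so 4 syllables.
σ1/σ2 boundary: just /t/ — single C goes to the following onset.
σ2/σ3 boundary: /dr/ — entire cluster is a permitted onset → onset /dr/, coda ∅.
σ3/σ4 boundary: /kr/ — entire cluster is a permitted onset → onset /kr/, coda ∅.
Result: ka.tu.dra.kri.
The first /r/ is in the onset of syllable 3 (/dra/).

3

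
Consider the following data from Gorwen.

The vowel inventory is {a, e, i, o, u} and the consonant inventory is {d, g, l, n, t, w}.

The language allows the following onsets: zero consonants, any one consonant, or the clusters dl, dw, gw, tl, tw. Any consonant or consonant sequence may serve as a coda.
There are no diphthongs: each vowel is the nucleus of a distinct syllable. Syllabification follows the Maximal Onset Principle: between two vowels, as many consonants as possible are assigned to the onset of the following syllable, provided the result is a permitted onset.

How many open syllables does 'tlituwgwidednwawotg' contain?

Nuclei (vowels): i, u, i, e, a, o → 6 syllables.
Between /i/ (V1) and /u/ (V2): just /t/ — single C goes to the following onset.
Between /u/ (V2) and /i/ (V3): /wgw/ splits as /w/ + /gw/ (/gw/ is the longest suffix that is a licit onset).
Between /i/ (V3) and /e/ (V4): just /d/ — single C goes to the following onset.
Between /e/ (V4) and /a/ (V5): /dnw/ splits as /dn/ + /w/ (/w/ is the longest suffix that is a licit onset).
Between /a/ (V5) and /o/ (V6): /w/ → onset of the next syllable (single consonants are always licit onsets).
Putting it together: tli.tuw.gwi.dedn.wa.wotg.
Classifying each syllable: /tli/ (open), /tuw/ (closed), /gwi/ (open), /dedn/ (closed), /wa/ (open), /wotg/ (closed).
Open syllables: 3.

3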